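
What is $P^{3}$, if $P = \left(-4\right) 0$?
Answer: $0$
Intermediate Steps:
$P = 0$
$P^{3} = 0^{3} = 0$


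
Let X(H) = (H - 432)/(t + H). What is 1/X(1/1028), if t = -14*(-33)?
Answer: -474937/444095 ≈ -1.0694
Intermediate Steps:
t = 462
X(H) = (-432 + H)/(462 + H) (X(H) = (H - 432)/(462 + H) = (-432 + H)/(462 + H))
1/X(1/1028) = 1/((-432 + 1/1028)/(462 + 1/1028)) = 1/(-444095/1028/(474937/1028)) = 1/((1028/474937)*(-444095/1028)) = 1/(-444095/474937) = -474937/444095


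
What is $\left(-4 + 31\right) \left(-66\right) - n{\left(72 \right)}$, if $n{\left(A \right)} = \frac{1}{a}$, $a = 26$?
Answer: $- \frac{46333}{26} \approx -1782.0$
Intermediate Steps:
$n{\left(A \right)} = \frac{1}{26}$
$\left(-4 + 31\right) \left(-66\right) - n{\left(72 \right)} = \left(-4 + 31\right) \left(-66\right) - \frac{1}{26} = 27 \left(-66\right) - \frac{1}{26} = -1782 - \frac{1}{26} = - \frac{46333}{26}$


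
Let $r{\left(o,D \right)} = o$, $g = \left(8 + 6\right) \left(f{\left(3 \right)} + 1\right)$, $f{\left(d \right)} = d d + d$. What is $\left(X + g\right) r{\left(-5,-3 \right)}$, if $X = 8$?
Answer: $-950$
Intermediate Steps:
$f{\left(d \right)} = d + d^{2}$ ($f{\left(d \right)} = d^{2} + d = d + d^{2}$)
$g = 182$ ($g = \left(8 + 6\right) \left(3 \left(1 + 3\right) + 1\right) = 14 \left(3 \cdot 4 + 1\right) = 14 \left(12 + 1\right) = 14 \cdot 13 = 182$)
$\left(X + g\right) r{\left(-5,-3 \right)} = \left(8 + 182\right) \left(-5\right) = 190 \left(-5\right) = -950$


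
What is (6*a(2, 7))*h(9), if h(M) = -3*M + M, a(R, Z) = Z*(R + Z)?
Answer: -6804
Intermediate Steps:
h(M) = -2*M
(6*a(2, 7))*h(9) = (6*(7*(2 + 7)))*(-2*9) = (6*(7*9))*(-18) = (6*63)*(-18) = 378*(-18) = -6804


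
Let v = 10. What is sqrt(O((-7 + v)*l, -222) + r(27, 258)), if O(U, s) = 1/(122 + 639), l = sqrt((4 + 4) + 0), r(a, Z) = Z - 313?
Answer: I*sqrt(31850894)/761 ≈ 7.4161*I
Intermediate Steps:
r(a, Z) = -313 + Z
l = 2*sqrt(2) (l = sqrt(8 + 0) = sqrt(8) = 2*sqrt(2) ≈ 2.8284)
O(U, s) = 1/761
sqrt(O((-7 + v)*l, -222) + r(27, 258)) = sqrt(1/761 + (-313 + 258)) = sqrt(1/761 - 55) = sqrt(-41854/761) = I*sqrt(31850894)/761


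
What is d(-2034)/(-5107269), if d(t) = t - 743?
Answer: 2777/5107269 ≈ 0.00054373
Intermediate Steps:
d(t) = -743 + t
d(-2034)/(-5107269) = (-743 - 2034)/(-5107269) = -2777*(-1/5107269) = 2777/5107269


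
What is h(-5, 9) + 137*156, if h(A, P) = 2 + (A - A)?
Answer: 21374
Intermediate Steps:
h(A, P) = 2 (h(A, P) = 2 + 0 = 2)
h(-5, 9) + 137*156 = 2 + 137*156 = 2 + 21372 = 21374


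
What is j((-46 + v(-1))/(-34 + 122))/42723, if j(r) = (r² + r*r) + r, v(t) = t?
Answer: 1/1173216 ≈ 8.5236e-7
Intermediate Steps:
j(r) = r + 2*r² (j(r) = (r² + r²) + r = 2*r² + r = r + 2*r²)
j((-46 + v(-1))/(-34 + 122))/42723 = (((-46 - 1)/(-34 + 122))*(1 + 2*((-46 - 1)/(-34 + 122))))/42723 = ((-47/88)*(1 + 2*(-47/88)))*(1/42723) = ((-47*1/88)*(1 + 2*(-47*1/88)))*(1/42723) = -47*(1 + 2*(-47/88))/88*(1/42723) = -47*(1 - 47/44)/88*(1/42723) = -47/88*(-3/44)*(1/42723) = (141/3872)*(1/42723) = 1/1173216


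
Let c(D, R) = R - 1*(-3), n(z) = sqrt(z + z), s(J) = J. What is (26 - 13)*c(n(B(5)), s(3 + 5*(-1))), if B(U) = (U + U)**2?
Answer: 13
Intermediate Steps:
B(U) = 4*U**2 (B(U) = (2*U)**2 = 4*U**2)
n(z) = sqrt(2)*sqrt(z) (n(z) = sqrt(2*z) = sqrt(2)*sqrt(z))
c(D, R) = 3 + R (c(D, R) = R + 3 = 3 + R)
(26 - 13)*c(n(B(5)), s(3 + 5*(-1))) = (26 - 13)*(3 + (3 + 5*(-1))) = 13*(3 + (3 - 5)) = 13*(3 - 2) = 13*1 = 13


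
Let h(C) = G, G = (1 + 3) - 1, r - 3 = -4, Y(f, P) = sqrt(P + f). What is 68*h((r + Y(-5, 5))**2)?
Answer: 204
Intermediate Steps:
r = -1 (r = 3 - 4 = -1)
G = 3 (G = 4 - 1 = 3)
h(C) = 3
68*h((r + Y(-5, 5))**2) = 68*3 = 204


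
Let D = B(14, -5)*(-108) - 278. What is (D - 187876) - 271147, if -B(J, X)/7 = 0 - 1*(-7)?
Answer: -454009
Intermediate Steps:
B(J, X) = -49 (B(J, X) = -7*(0 - 1*(-7)) = -7*(0 + 7) = -7*7 = -49)
D = 5014 (D = -49*(-108) - 278 = 5292 - 278 = 5014)
(D - 187876) - 271147 = (5014 - 187876) - 271147 = -182862 - 271147 = -454009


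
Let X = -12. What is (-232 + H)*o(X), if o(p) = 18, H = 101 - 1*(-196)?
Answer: 1170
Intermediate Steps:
H = 297 (H = 101 + 196 = 297)
(-232 + H)*o(X) = (-232 + 297)*18 = 65*18 = 1170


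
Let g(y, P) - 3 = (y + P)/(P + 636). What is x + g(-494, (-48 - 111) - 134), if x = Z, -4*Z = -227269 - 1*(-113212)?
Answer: 39122519/1372 ≈ 28515.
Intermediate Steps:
Z = 114057/4 (Z = -(-227269 - 1*(-113212))/4 = -(-227269 + 113212)/4 = -¼*(-114057) = 114057/4 ≈ 28514.)
g(y, P) = 3 + (P + y)/(636 + P) (g(y, P) = 3 + (y + P)/(P + 636) = 3 + (P + y)/(636 + P))
x = 114057/4 ≈ 28514.
x + g(-494, (-48 - 111) - 134) = 114057/4 + (1908 - 494 + 4*((-48 - 111) - 134))/(636 + ((-48 - 111) - 134)) = 114057/4 + (1908 - 494 + 4*(-159 - 134))/(636 + (-159 - 134)) = 114057/4 + (1908 - 494 + 4*(-293))/(636 - 293) = 114057/4 + (1908 - 494 - 1172)/343 = 114057/4 + (1/343)*242 = 114057/4 + 242/343 = 39122519/1372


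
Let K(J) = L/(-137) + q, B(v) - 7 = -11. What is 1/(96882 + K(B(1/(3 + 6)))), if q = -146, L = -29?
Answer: 137/13252861 ≈ 1.0337e-5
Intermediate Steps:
B(v) = -4 (B(v) = 7 - 11 = -4)
K(J) = -19973/137 (K(J) = -29/(-137) - 146 = -29*(-1/137) - 146 = 29/137 - 146 = -19973/137)
1/(96882 + K(B(1/(3 + 6)))) = 1/(96882 - 19973/137) = 1/(13252861/137) = 137/13252861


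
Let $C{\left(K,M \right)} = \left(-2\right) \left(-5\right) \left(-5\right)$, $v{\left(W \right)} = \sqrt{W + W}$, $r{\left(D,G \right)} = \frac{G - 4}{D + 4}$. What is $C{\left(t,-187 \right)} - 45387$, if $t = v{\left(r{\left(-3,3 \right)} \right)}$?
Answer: $-45437$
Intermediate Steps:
$r{\left(D,G \right)} = \frac{-4 + G}{4 + D}$
$v{\left(W \right)} = \sqrt{2} \sqrt{W}$ ($v{\left(W \right)} = \sqrt{2 W} = \sqrt{2} \sqrt{W}$)
$t = i \sqrt{2}$ ($t = \sqrt{2} \sqrt{\frac{-4 + 3}{4 - 3}} = \sqrt{2} \sqrt{1^{-1} \left(-1\right)} = \sqrt{2} \sqrt{1 \left(-1\right)} = \sqrt{2} \sqrt{-1} = \sqrt{2} i = i \sqrt{2} \approx 1.4142 i$)
$C{\left(K,M \right)} = -50$ ($C{\left(K,M \right)} = 10 \left(-5\right) = -50$)
$C{\left(t,-187 \right)} - 45387 = -50 - 45387 = -45437$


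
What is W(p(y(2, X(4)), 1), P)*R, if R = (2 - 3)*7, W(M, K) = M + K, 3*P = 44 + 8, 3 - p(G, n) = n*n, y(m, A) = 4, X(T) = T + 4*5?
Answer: -406/3 ≈ -135.33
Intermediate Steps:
X(T) = 20 + T (X(T) = T + 20 = 20 + T)
p(G, n) = 3 - n**2 (p(G, n) = 3 - n*n = 3 - n**2)
P = 52/3 (P = (44 + 8)/3 = (1/3)*52 = 52/3 ≈ 17.333)
W(M, K) = K + M
R = -7 (R = -1*7 = -7)
W(p(y(2, X(4)), 1), P)*R = (52/3 + (3 - 1*1**2))*(-7) = (52/3 + (3 - 1*1))*(-7) = (52/3 + (3 - 1))*(-7) = (52/3 + 2)*(-7) = (58/3)*(-7) = -406/3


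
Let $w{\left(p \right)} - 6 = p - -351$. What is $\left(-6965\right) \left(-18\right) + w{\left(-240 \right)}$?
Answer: $125487$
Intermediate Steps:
$w{\left(p \right)} = 357 + p$ ($w{\left(p \right)} = 6 + \left(p - -351\right) = 6 + \left(p + 351\right) = 6 + \left(351 + p\right) = 357 + p$)
$\left(-6965\right) \left(-18\right) + w{\left(-240 \right)} = \left(-6965\right) \left(-18\right) + \left(357 - 240\right) = 125370 + 117 = 125487$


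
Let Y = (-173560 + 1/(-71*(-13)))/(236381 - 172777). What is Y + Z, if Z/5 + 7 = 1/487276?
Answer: -134909821806983/3575783074474 ≈ -37.729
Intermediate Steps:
Z = -17054655/487276 (Z = -35 + 5/487276 = -17054655/487276 ≈ -35.000)
Y = -160195879/58706492 (Y = (-173560 + 1/923)/63604 = (-173560 + 1/923)*(1/63604) = -160195879/923*1/63604 = -160195879/58706492 ≈ -2.7288)
Y + Z = -160195879/58706492 - 17054655/487276 = -134909821806983/3575783074474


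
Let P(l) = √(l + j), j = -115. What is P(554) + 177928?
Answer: 177928 + √439 ≈ 1.7795e+5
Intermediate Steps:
P(l) = √(-115 + l) (P(l) = √(l - 115) = √(-115 + l))
P(554) + 177928 = √(-115 + 554) + 177928 = √439 + 177928 = 177928 + √439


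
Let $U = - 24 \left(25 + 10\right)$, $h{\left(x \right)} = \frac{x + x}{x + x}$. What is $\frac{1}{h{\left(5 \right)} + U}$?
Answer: $- \frac{1}{839} \approx -0.0011919$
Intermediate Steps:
$h{\left(x \right)} = 1$ ($h{\left(x \right)} = \frac{2 x}{2 x} = 2 x \frac{1}{2 x} = 1$)
$U = -840$ ($U = \left(-24\right) 35 = -840$)
$\frac{1}{h{\left(5 \right)} + U} = \frac{1}{1 - 840} = \frac{1}{-839} = - \frac{1}{839}$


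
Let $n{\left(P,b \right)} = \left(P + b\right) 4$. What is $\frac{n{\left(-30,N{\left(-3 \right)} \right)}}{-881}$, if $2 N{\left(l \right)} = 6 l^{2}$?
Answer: $\frac{12}{881} \approx 0.013621$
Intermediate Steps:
$N{\left(l \right)} = 3 l^{2}$ ($N{\left(l \right)} = \frac{6 l^{2}}{2} = 3 l^{2}$)
$n{\left(P,b \right)} = 4 P + 4 b$
$\frac{n{\left(-30,N{\left(-3 \right)} \right)}}{-881} = \frac{4 \left(-30\right) + 4 \cdot 3 \left(-3\right)^{2}}{-881} = \left(-120 + 4 \cdot 3 \cdot 9\right) \left(- \frac{1}{881}\right) = \left(-120 + 4 \cdot 27\right) \left(- \frac{1}{881}\right) = \left(-120 + 108\right) \left(- \frac{1}{881}\right) = \left(-12\right) \left(- \frac{1}{881}\right) = \frac{12}{881}$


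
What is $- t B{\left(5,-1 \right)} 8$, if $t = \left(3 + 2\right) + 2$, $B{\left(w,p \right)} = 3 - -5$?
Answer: $-448$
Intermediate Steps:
$B{\left(w,p \right)} = 8$ ($B{\left(w,p \right)} = 3 + 5 = 8$)
$t = 7$ ($t = 5 + 2 = 7$)
$- t B{\left(5,-1 \right)} 8 = - 7 \cdot 8 \cdot 8 = - 56 \cdot 8 = \left(-1\right) 448 = -448$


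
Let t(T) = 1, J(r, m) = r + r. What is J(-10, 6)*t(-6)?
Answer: -20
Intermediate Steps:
J(r, m) = 2*r
J(-10, 6)*t(-6) = (2*(-10))*1 = -20*1 = -20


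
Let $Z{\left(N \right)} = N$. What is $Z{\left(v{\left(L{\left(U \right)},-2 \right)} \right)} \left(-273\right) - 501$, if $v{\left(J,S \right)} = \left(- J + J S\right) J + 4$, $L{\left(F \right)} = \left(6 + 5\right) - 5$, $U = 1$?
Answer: $27891$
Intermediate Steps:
$L{\left(F \right)} = 6$ ($L{\left(F \right)} = 11 - 5 = 6$)
$v{\left(J,S \right)} = 4 + J \left(- J + J S\right)$ ($v{\left(J,S \right)} = J \left(- J + J S\right) + 4 = 4 + J \left(- J + J S\right)$)
$Z{\left(v{\left(L{\left(U \right)},-2 \right)} \right)} \left(-273\right) - 501 = \left(4 - 6^{2} - 2 \cdot 6^{2}\right) \left(-273\right) - 501 = \left(4 - 36 - 72\right) \left(-273\right) - 501 = \left(-104\right) \left(-273\right) - 501 = 28392 - 501 = 27891$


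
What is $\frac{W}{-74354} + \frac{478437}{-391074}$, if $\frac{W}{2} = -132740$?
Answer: $\frac{11374770137}{4846319366} \approx 2.3471$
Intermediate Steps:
$W = -265480$ ($W = 2 \left(-132740\right) = -265480$)
$\frac{W}{-74354} + \frac{478437}{-391074} = - \frac{265480}{-74354} + \frac{478437}{-391074} = \left(-265480\right) \left(- \frac{1}{74354}\right) + 478437 \left(- \frac{1}{391074}\right) = \frac{132740}{37177} - \frac{159479}{130358} = \frac{11374770137}{4846319366}$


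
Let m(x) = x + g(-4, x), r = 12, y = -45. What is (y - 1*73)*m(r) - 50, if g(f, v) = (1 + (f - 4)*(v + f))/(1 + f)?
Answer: -3944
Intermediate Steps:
g(f, v) = (1 + (-4 + f)*(f + v))/(1 + f)
m(x) = -11 + 11*x/3 (m(x) = x + (1 + (-4)² - 4*(-4) - 4*x - 4*x)/(1 - 4) = x + (1 + 16 + 16 - 4*x - 4*x)/(-3) = x - (33 - 8*x)/3 = x + (-11 + 8*x/3) = -11 + 11*x/3)
(y - 1*73)*m(r) - 50 = (-45 - 1*73)*(-11 + (11/3)*12) - 50 = (-45 - 73)*(-11 + 44) - 50 = -118*33 - 50 = -3894 - 50 = -3944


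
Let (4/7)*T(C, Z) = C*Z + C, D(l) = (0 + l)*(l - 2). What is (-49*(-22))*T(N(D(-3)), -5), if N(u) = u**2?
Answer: -1697850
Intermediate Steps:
D(l) = l*(-2 + l)
T(C, Z) = 7*C/4 + 7*C*Z/4 (T(C, Z) = 7*(C*Z + C)/4 = 7*(C + C*Z)/4 = 7*C/4 + 7*C*Z/4)
(-49*(-22))*T(N(D(-3)), -5) = (-49*(-22))*(7*(-3*(-2 - 3))**2*(1 - 5)/4) = 1078*((7/4)*(-3*(-5))**2*(-4)) = 1078*((7/4)*15**2*(-4)) = 1078*((7/4)*225*(-4)) = 1078*(-1575) = -1697850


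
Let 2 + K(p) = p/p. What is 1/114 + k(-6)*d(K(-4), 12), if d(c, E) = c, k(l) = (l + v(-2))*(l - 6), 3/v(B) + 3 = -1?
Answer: -9233/114 ≈ -80.991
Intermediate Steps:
v(B) = -¾ (v(B) = 3/(-3 - 1) = 3/(-4) = 3*(-¼) = -¾)
k(l) = (-6 + l)*(-¾ + l) (k(l) = (l - ¾)*(l - 6) = (-¾ + l)*(-6 + l) = (-6 + l)*(-¾ + l))
K(p) = -1 (K(p) = -2 + p/p = -2 + 1 = -1)
1/114 + k(-6)*d(K(-4), 12) = 1/114 + (9/2 + (-6)² - 27/4*(-6))*(-1) = 1/114 + (9/2 + 36 + 81/2)*(-1) = 1/114 + 81*(-1) = 1/114 - 81 = -9233/114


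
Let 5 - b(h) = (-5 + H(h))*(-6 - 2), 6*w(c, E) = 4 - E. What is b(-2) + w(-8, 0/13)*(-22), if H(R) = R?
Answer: -197/3 ≈ -65.667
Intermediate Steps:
w(c, E) = ⅔ - E/6 (w(c, E) = (4 - E)/6 = ⅔ - E/6)
b(h) = -35 + 8*h (b(h) = 5 - (-5 + h)*(-6 - 2) = 5 - (-5 + h)*(-8) = 5 - (40 - 8*h) = 5 + (-40 + 8*h) = -35 + 8*h)
b(-2) + w(-8, 0/13)*(-22) = (-35 + 8*(-2)) + (⅔ - 0/13)*(-22) = (-35 - 16) + (⅔ - 0/13)*(-22) = -51 + (⅔ - ⅙*0)*(-22) = -51 + (⅔ + 0)*(-22) = -51 + (⅔)*(-22) = -51 - 44/3 = -197/3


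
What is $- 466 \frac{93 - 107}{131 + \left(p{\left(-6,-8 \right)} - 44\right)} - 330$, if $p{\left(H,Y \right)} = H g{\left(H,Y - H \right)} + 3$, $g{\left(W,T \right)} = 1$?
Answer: $- \frac{757}{3} \approx -252.33$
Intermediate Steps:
$p{\left(H,Y \right)} = 3 + H$ ($p{\left(H,Y \right)} = H 1 + 3 = H + 3 = 3 + H$)
$- 466 \frac{93 - 107}{131 + \left(p{\left(-6,-8 \right)} - 44\right)} - 330 = - 466 \frac{93 - 107}{131 + \left(\left(3 - 6\right) - 44\right)} - 330 = - 466 \left(- \frac{14}{131 - 47}\right) - 330 = - 466 \left(- \frac{14}{84}\right) - 330 = - 466 \left(\left(-14\right) \frac{1}{84}\right) - 330 = \left(-466\right) \left(- \frac{1}{6}\right) - 330 = \frac{233}{3} - 330 = - \frac{757}{3}$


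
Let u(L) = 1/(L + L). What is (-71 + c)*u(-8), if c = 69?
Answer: 1/8 ≈ 0.12500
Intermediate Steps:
u(L) = 1/(2*L)
(-71 + c)*u(-8) = (-71 + 69)*((1/2)/(-8)) = -(-1)/8 = -2*(-1/16) = 1/8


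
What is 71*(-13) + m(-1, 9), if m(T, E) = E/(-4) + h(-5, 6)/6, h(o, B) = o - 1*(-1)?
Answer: -11111/12 ≈ -925.92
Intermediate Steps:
h(o, B) = 1 + o (h(o, B) = o + 1 = 1 + o)
m(T, E) = -⅔ - E/4 (m(T, E) = E/(-4) + (1 - 5)/6 = E*(-¼) - 4*⅙ = -E/4 - ⅔ = -⅔ - E/4)
71*(-13) + m(-1, 9) = 71*(-13) + (-⅔ - ¼*9) = -923 + (-⅔ - 9/4) = -923 - 35/12 = -11111/12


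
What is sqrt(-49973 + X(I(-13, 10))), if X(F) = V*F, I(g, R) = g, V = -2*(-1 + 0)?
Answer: I*sqrt(49999) ≈ 223.6*I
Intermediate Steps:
V = 2 (V = -2*(-1) = 2)
X(F) = 2*F
sqrt(-49973 + X(I(-13, 10))) = sqrt(-49973 + 2*(-13)) = sqrt(-49973 - 26) = sqrt(-49999) = I*sqrt(49999)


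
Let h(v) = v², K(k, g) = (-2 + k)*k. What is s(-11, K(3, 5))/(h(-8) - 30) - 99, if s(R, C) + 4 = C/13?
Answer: -43807/442 ≈ -99.111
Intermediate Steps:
K(k, g) = k*(-2 + k)
s(R, C) = -4 + C/13
s(-11, K(3, 5))/(h(-8) - 30) - 99 = (-4 + (3*(-2 + 3))/13)/((-8)² - 30) - 99 = (-4 + (3*1)/13)/(64 - 30) - 99 = (-4 + (1/13)*3)/34 - 99 = (-4 + 3/13)*(1/34) - 99 = -49/13*1/34 - 99 = -49/442 - 99 = -43807/442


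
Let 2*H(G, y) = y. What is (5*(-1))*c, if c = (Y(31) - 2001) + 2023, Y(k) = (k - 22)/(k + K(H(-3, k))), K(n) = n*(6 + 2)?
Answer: -3419/31 ≈ -110.29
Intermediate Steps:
H(G, y) = y/2
K(n) = 8*n (K(n) = n*8 = 8*n)
Y(k) = (-22 + k)/(5*k) (Y(k) = (k - 22)/(k + 8*(k/2)) = (-22 + k)/(k + 4*k) = (-22 + k)/((5*k)) = (-22 + k)*(1/(5*k)) = (-22 + k)/(5*k))
c = 3419/155 (c = ((⅕)*(-22 + 31)/31 - 2001) + 2023 = ((⅕)*(1/31)*9 - 2001) + 2023 = (9/155 - 2001) + 2023 = -310146/155 + 2023 = 3419/155 ≈ 22.058)
(5*(-1))*c = (5*(-1))*(3419/155) = -5*3419/155 = -3419/31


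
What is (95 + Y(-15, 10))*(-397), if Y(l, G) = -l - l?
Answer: -49625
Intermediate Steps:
Y(l, G) = -2*l
(95 + Y(-15, 10))*(-397) = (95 - 2*(-15))*(-397) = (95 + 30)*(-397) = 125*(-397) = -49625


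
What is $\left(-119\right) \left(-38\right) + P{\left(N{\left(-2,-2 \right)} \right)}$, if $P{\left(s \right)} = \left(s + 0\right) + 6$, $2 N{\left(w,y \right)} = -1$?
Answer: $\frac{9055}{2} \approx 4527.5$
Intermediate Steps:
$N{\left(w,y \right)} = - \frac{1}{2}$ ($N{\left(w,y \right)} = \frac{1}{2} \left(-1\right) = - \frac{1}{2}$)
$P{\left(s \right)} = 6 + s$ ($P{\left(s \right)} = s + 6 = 6 + s$)
$\left(-119\right) \left(-38\right) + P{\left(N{\left(-2,-2 \right)} \right)} = \left(-119\right) \left(-38\right) + \left(6 - \frac{1}{2}\right) = 4522 + \frac{11}{2} = \frac{9055}{2}$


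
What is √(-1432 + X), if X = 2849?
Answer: √1417 ≈ 37.643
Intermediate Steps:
√(-1432 + X) = √(-1432 + 2849) = √1417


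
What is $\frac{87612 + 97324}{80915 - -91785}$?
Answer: $\frac{46234}{43175} \approx 1.0709$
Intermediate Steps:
$\frac{87612 + 97324}{80915 - -91785} = \frac{184936}{80915 + 91785} = \frac{184936}{172700} = 184936 \cdot \frac{1}{172700} = \frac{46234}{43175}$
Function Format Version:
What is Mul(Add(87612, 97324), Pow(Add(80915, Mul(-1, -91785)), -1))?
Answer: Rational(46234, 43175) ≈ 1.0709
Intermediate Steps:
Mul(Add(87612, 97324), Pow(Add(80915, Mul(-1, -91785)), -1)) = Mul(184936, Pow(Add(80915, 91785), -1)) = Mul(184936, Pow(172700, -1)) = Mul(184936, Rational(1, 172700)) = Rational(46234, 43175)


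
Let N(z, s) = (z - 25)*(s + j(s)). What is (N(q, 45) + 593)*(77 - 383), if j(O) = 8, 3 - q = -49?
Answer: -619344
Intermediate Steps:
q = 52 (q = 3 - 1*(-49) = 3 + 49 = 52)
N(z, s) = (-25 + z)*(8 + s) (N(z, s) = (z - 25)*(s + 8) = (-25 + z)*(8 + s))
(N(q, 45) + 593)*(77 - 383) = ((-200 - 25*45 + 8*52 + 45*52) + 593)*(77 - 383) = ((-200 - 1125 + 416 + 2340) + 593)*(-306) = (1431 + 593)*(-306) = 2024*(-306) = -619344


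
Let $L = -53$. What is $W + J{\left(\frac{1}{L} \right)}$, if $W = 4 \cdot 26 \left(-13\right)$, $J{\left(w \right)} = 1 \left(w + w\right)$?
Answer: $- \frac{71658}{53} \approx -1352.0$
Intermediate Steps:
$J{\left(w \right)} = 2 w$ ($J{\left(w \right)} = 1 \cdot 2 w = 2 w$)
$W = -1352$ ($W = 104 \left(-13\right) = -1352$)
$W + J{\left(\frac{1}{L} \right)} = -1352 + \frac{2}{-53} = -1352 + 2 \left(- \frac{1}{53}\right) = -1352 - \frac{2}{53} = - \frac{71658}{53}$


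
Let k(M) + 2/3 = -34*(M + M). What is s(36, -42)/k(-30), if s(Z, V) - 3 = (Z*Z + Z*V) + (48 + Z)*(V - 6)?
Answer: -12735/6118 ≈ -2.0816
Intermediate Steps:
k(M) = -2/3 - 68*M (k(M) = -2/3 - 34*(M + M) = -2/3 - 68*M)
s(Z, V) = 3 + Z**2 + V*Z + (-6 + V)*(48 + Z) (s(Z, V) = 3 + ((Z*Z + Z*V) + (48 + Z)*(V - 6)) = 3 + ((Z**2 + V*Z) + (48 + Z)*(-6 + V)) = 3 + ((Z**2 + V*Z) + (-6 + V)*(48 + Z)) = 3 + (Z**2 + V*Z + (-6 + V)*(48 + Z)) = 3 + Z**2 + V*Z + (-6 + V)*(48 + Z))
s(36, -42)/k(-30) = (-285 + 36**2 - 6*36 + 48*(-42) + 2*(-42)*36)/(-2/3 - 68*(-30)) = (-285 + 1296 - 216 - 2016 - 3024)/(-2/3 + 2040) = -4245/6118/3 = -4245*3/6118 = -12735/6118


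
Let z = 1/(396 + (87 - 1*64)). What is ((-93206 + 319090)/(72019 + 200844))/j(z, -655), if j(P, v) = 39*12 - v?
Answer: 225884/306425149 ≈ 0.00073716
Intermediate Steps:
z = 1/419 (z = 1/(396 + (87 - 64)) = 1/(396 + 23) = 1/419 ≈ 0.0023866)
j(P, v) = 468 - v
((-93206 + 319090)/(72019 + 200844))/j(z, -655) = ((-93206 + 319090)/(72019 + 200844))/(468 - 1*(-655)) = (225884/272863)/(468 + 655) = (225884*(1/272863))/1123 = (225884/272863)*(1/1123) = 225884/306425149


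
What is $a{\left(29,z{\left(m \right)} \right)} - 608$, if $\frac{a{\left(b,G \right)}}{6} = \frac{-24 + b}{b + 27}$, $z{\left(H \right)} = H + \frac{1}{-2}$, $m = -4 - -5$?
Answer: $- \frac{17009}{28} \approx -607.46$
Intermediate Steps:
$m = 1$ ($m = -4 + 5 = 1$)
$z{\left(H \right)} = - \frac{1}{2} + H$ ($z{\left(H \right)} = H - \frac{1}{2} = - \frac{1}{2} + H$)
$a{\left(b,G \right)} = \frac{6 \left(-24 + b\right)}{27 + b}$ ($a{\left(b,G \right)} = 6 \frac{-24 + b}{b + 27} = 6 \frac{-24 + b}{27 + b} = \frac{6 \left(-24 + b\right)}{27 + b}$)
$a{\left(29,z{\left(m \right)} \right)} - 608 = \frac{6 \left(-24 + 29\right)}{27 + 29} - 608 = 6 \cdot \frac{1}{56} \cdot 5 - 608 = \frac{15}{28} - 608 = - \frac{17009}{28}$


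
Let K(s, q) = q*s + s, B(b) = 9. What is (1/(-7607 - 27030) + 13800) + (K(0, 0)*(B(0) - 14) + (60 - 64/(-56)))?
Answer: 3360758829/242459 ≈ 13861.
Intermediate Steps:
K(s, q) = s + q*s
(1/(-7607 - 27030) + 13800) + (K(0, 0)*(B(0) - 14) + (60 - 64/(-56))) = (1/(-7607 - 27030) + 13800) + ((0*(1 + 0))*(9 - 14) + (60 - 64/(-56))) = (1/(-34637) + 13800) + ((0*1)*(-5) + (60 - 64*(-1/56))) = (-1/34637 + 13800) + (0*(-5) + (60 + 8/7)) = 477990599/34637 + (0 + 428/7) = 477990599/34637 + 428/7 = 3360758829/242459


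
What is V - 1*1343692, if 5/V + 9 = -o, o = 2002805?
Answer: -2691165149293/2002814 ≈ -1.3437e+6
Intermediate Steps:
V = -5/2002814 (V = 5/(-9 - 1*2002805) = 5/(-9 - 2002805) = 5/(-2002814) = 5*(-1/2002814) = -5/2002814 ≈ -2.4965e-6)
V - 1*1343692 = -5/2002814 - 1*1343692 = -5/2002814 - 1343692 = -2691165149293/2002814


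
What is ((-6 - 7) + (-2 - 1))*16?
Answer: -256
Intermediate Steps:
((-6 - 7) + (-2 - 1))*16 = (-13 - 3)*16 = -16*16 = -256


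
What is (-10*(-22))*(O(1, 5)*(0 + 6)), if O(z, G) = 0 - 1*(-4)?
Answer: 5280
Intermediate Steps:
O(z, G) = 4 (O(z, G) = 0 + 4 = 4)
(-10*(-22))*(O(1, 5)*(0 + 6)) = (-10*(-22))*(4*(0 + 6)) = 220*(4*6) = 220*24 = 5280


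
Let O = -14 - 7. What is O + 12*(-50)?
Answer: -621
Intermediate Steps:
O = -21
O + 12*(-50) = -21 + 12*(-50) = -21 - 600 = -621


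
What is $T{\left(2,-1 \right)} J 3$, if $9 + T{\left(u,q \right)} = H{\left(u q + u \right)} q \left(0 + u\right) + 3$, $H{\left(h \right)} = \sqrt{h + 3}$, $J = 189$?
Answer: $-3402 - 1134 \sqrt{3} \approx -5366.1$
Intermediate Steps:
$H{\left(h \right)} = \sqrt{3 + h}$
$T{\left(u,q \right)} = -6 + q u \sqrt{3 + u + q u}$ ($T{\left(u,q \right)} = -9 + \left(\sqrt{3 + \left(u q + u\right)} q \left(0 + u\right) + 3\right) = -9 + \left(\sqrt{3 + \left(q u + u\right)} q u + 3\right) = -9 + \left(\sqrt{3 + \left(u + q u\right)} q u + 3\right) = -9 + \left(\sqrt{3 + u + q u} q u + 3\right) = -9 + \left(q u \sqrt{3 + u + q u} + 3\right) = -9 + \left(3 + q u \sqrt{3 + u + q u}\right) = -6 + q u \sqrt{3 + u + q u}$)
$T{\left(2,-1 \right)} J 3 = \left(-6 - 2 \sqrt{3 + 2 \left(1 - 1\right)}\right) 189 \cdot 3 = \left(-6 - 2 \sqrt{3 + 2 \cdot 0}\right) 189 \cdot 3 = \left(-6 - 2 \sqrt{3 + 0}\right) 189 \cdot 3 = \left(-6 - 2 \sqrt{3}\right) 189 \cdot 3 = \left(-1134 - 378 \sqrt{3}\right) 3 = -3402 - 1134 \sqrt{3}$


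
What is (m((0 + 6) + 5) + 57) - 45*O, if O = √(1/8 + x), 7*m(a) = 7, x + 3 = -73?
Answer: 58 - 45*I*√1214/4 ≈ 58.0 - 391.98*I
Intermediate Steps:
x = -76 (x = -3 - 73 = -76)
m(a) = 1 (m(a) = (⅐)*7 = 1)
O = I*√1214/4 (O = √(1/8 - 76) = √(⅛ - 76) = √(-607/8) = I*√1214/4 ≈ 8.7106*I)
(m((0 + 6) + 5) + 57) - 45*O = (1 + 57) - 45*I*√1214/4 = 58 - 45*I*√1214/4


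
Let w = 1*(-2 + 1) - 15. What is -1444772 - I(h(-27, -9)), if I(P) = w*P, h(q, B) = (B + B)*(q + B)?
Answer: -1434404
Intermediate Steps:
w = -16 (w = 1*(-1) - 15 = -1 - 15 = -16)
h(q, B) = 2*B*(B + q) (h(q, B) = (2*B)*(B + q) = 2*B*(B + q))
I(P) = -16*P
-1444772 - I(h(-27, -9)) = -1444772 - (-16)*2*(-9)*(-9 - 27) = -1444772 - (-16)*2*(-9)*(-36) = -1444772 - (-16)*648 = -1444772 - 1*(-10368) = -1444772 + 10368 = -1434404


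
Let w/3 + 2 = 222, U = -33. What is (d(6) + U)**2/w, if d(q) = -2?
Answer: 245/132 ≈ 1.8561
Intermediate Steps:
w = 660 (w = -6 + 3*222 = -6 + 666 = 660)
(d(6) + U)**2/w = (-2 - 33)**2/660 = (-35)**2*(1/660) = 1225*(1/660) = 245/132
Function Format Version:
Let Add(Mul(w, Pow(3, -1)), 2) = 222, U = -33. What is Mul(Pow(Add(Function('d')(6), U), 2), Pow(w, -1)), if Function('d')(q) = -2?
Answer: Rational(245, 132) ≈ 1.8561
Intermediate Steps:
w = 660 (w = Add(-6, Mul(3, 222)) = Add(-6, 666) = 660)
Mul(Pow(Add(Function('d')(6), U), 2), Pow(w, -1)) = Mul(Pow(Add(-2, -33), 2), Pow(660, -1)) = Mul(Pow(-35, 2), Rational(1, 660)) = Mul(1225, Rational(1, 660)) = Rational(245, 132)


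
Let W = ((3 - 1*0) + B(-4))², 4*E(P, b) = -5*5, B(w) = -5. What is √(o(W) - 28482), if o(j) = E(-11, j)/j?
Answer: I*√455737/4 ≈ 168.77*I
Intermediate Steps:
E(P, b) = -25/4 (E(P, b) = (-5*5)/4 = (¼)*(-25) = -25/4)
W = 4 (W = ((3 - 1*0) - 5)² = ((3 + 0) - 5)² = (3 - 5)² = (-2)² = 4)
o(j) = -25/(4*j)
√(o(W) - 28482) = √(-25/4/4 - 28482) = √(-25/4*¼ - 28482) = √(-25/16 - 28482) = √(-455737/16) = I*√455737/4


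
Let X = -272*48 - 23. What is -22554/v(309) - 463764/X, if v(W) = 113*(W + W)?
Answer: 5348585235/152226481 ≈ 35.136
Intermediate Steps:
X = -13079 (X = -13056 - 23 = -13079)
v(W) = 226*W (v(W) = 113*(2*W) = 226*W)
-22554/v(309) - 463764/X = -22554/(226*309) - 463764/(-13079) = -22554/69834 - 463764*(-1/13079) = -22554*1/69834 + 463764/13079 = -3759/11639 + 463764/13079 = 5348585235/152226481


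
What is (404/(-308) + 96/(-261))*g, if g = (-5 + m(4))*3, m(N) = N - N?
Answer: 56255/2233 ≈ 25.193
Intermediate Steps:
m(N) = 0
g = -15 (g = (-5 + 0)*3 = -5*3 = -15)
(404/(-308) + 96/(-261))*g = (404/(-308) + 96/(-261))*(-15) = (404*(-1/308) + 96*(-1/261))*(-15) = (-101/77 - 32/87)*(-15) = -11251/6699*(-15) = 56255/2233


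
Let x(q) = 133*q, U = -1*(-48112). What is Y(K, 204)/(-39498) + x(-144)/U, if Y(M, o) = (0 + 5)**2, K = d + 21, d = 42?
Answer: -47354281/118770486 ≈ -0.39870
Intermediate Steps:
K = 63 (K = 42 + 21 = 63)
U = 48112
Y(M, o) = 25 (Y(M, o) = 5**2 = 25)
Y(K, 204)/(-39498) + x(-144)/U = 25/(-39498) + (133*(-144))/48112 = 25*(-1/39498) - 19152*1/48112 = -25/39498 - 1197/3007 = -47354281/118770486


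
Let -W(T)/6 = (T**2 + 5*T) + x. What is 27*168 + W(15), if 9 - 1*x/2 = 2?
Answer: 2652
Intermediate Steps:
x = 14 (x = 18 - 2*2 = 18 - 4 = 14)
W(T) = -84 - 30*T - 6*T**2 (W(T) = -6*((T**2 + 5*T) + 14) = -6*(14 + T**2 + 5*T) = -84 - 30*T - 6*T**2)
27*168 + W(15) = 27*168 + (-84 - 30*15 - 6*15**2) = 4536 + (-84 - 450 - 6*225) = 4536 + (-84 - 450 - 1350) = 4536 - 1884 = 2652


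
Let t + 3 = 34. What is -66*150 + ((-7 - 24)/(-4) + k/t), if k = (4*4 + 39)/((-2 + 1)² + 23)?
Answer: -7359779/744 ≈ -9892.2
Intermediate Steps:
t = 31 (t = -3 + 34 = 31)
k = 55/24 (k = (16 + 39)/((-1)² + 23) = 55/(1 + 23) = 55/24 ≈ 2.2917)
-66*150 + ((-7 - 24)/(-4) + k/t) = -66*150 + ((-7 - 24)/(-4) + (55/24)/31) = -9900 + (-31*(-¼) + (55/24)*(1/31)) = -9900 + (31/4 + 55/744) = -9900 + 5821/744 = -7359779/744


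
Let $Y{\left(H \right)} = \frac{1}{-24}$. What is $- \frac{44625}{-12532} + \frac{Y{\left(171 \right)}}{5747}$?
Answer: $\frac{1538756117}{432128424} \approx 3.5609$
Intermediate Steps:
$Y{\left(H \right)} = - \frac{1}{24}$
$- \frac{44625}{-12532} + \frac{Y{\left(171 \right)}}{5747} = - \frac{44625}{-12532} - \frac{1}{24 \cdot 5747} = \left(-44625\right) \left(- \frac{1}{12532}\right) - \frac{1}{137928} = \frac{44625}{12532} - \frac{1}{137928} = \frac{1538756117}{432128424}$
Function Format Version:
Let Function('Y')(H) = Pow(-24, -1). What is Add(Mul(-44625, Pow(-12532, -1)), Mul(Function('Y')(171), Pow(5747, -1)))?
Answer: Rational(1538756117, 432128424) ≈ 3.5609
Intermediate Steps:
Function('Y')(H) = Rational(-1, 24)
Add(Mul(-44625, Pow(-12532, -1)), Mul(Function('Y')(171), Pow(5747, -1))) = Add(Mul(-44625, Pow(-12532, -1)), Mul(Rational(-1, 24), Pow(5747, -1))) = Add(Mul(-44625, Rational(-1, 12532)), Mul(Rational(-1, 24), Rational(1, 5747))) = Add(Rational(44625, 12532), Rational(-1, 137928)) = Rational(1538756117, 432128424)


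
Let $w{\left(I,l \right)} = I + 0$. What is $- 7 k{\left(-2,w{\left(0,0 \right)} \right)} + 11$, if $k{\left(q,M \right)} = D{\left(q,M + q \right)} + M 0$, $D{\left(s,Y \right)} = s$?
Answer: $25$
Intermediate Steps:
$w{\left(I,l \right)} = I$
$k{\left(q,M \right)} = q$ ($k{\left(q,M \right)} = q + M 0 = q + 0 = q$)
$- 7 k{\left(-2,w{\left(0,0 \right)} \right)} + 11 = \left(-7\right) \left(-2\right) + 11 = 14 + 11 = 25$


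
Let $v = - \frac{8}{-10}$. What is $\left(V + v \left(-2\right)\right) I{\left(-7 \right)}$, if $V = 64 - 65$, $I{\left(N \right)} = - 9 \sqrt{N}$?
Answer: $\frac{117 i \sqrt{7}}{5} \approx 61.911 i$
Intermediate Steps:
$V = -1$
$v = \frac{4}{5}$ ($v = \left(-8\right) \left(- \frac{1}{10}\right) = \frac{4}{5} \approx 0.8$)
$\left(V + v \left(-2\right)\right) I{\left(-7 \right)} = \left(-1 + \frac{4}{5} \left(-2\right)\right) \left(- 9 \sqrt{-7}\right) = \left(-1 - \frac{8}{5}\right) \left(- 9 i \sqrt{7}\right) = - \frac{13 \left(- 9 i \sqrt{7}\right)}{5} = \frac{117 i \sqrt{7}}{5}$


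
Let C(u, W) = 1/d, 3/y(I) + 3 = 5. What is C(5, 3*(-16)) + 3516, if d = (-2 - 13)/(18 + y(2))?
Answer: 35147/10 ≈ 3514.7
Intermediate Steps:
y(I) = 3/2 (y(I) = 3/(-3 + 5) = 3/2)
d = -10/13 (d = (-2 - 13)/(18 + 3/2) = -15/39/2 = -15*2/39 = -10/13 ≈ -0.76923)
C(u, W) = -13/10 (C(u, W) = 1/(-10/13) = -13/10)
C(5, 3*(-16)) + 3516 = -13/10 + 3516 = 35147/10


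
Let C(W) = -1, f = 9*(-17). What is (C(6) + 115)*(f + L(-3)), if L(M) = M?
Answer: -17784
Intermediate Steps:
f = -153
(C(6) + 115)*(f + L(-3)) = (-1 + 115)*(-153 - 3) = 114*(-156) = -17784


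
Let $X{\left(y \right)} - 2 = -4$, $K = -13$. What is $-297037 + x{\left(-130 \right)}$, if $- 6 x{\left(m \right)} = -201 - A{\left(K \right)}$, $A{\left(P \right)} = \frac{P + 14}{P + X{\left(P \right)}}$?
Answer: $- \frac{13365158}{45} \approx -2.97 \cdot 10^{5}$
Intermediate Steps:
$X{\left(y \right)} = -2$ ($X{\left(y \right)} = 2 - 4 = -2$)
$A{\left(P \right)} = \frac{14 + P}{-2 + P}$ ($A{\left(P \right)} = \frac{P + 14}{P - 2} = \frac{14 + P}{-2 + P}$)
$x{\left(m \right)} = \frac{1507}{45}$ ($x{\left(m \right)} = - \frac{-201 - \frac{14 - 13}{-2 - 13}}{6} = - \frac{-201 - \frac{1}{-15} \cdot 1}{6} = - \frac{-201 - \left(- \frac{1}{15}\right) 1}{6} = - \frac{-201 - - \frac{1}{15}}{6} = - \frac{-201 + \frac{1}{15}}{6} = \left(- \frac{1}{6}\right) \left(- \frac{3014}{15}\right) = \frac{1507}{45}$)
$-297037 + x{\left(-130 \right)} = -297037 + \frac{1507}{45} = - \frac{13365158}{45}$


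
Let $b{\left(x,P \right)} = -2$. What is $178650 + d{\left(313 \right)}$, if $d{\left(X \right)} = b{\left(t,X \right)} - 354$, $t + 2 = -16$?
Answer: $178294$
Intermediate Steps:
$t = -18$ ($t = -2 - 16 = -18$)
$d{\left(X \right)} = -356$ ($d{\left(X \right)} = -2 - 354 = -356$)
$178650 + d{\left(313 \right)} = 178650 - 356 = 178294$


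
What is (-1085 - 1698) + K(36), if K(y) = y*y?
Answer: -1487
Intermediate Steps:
K(y) = y²
(-1085 - 1698) + K(36) = (-1085 - 1698) + 36² = -2783 + 1296 = -1487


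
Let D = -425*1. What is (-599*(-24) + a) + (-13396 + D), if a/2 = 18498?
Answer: 37551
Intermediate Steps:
a = 36996 (a = 2*18498 = 36996)
D = -425
(-599*(-24) + a) + (-13396 + D) = (-599*(-24) + 36996) + (-13396 - 425) = (14376 + 36996) - 13821 = 51372 - 13821 = 37551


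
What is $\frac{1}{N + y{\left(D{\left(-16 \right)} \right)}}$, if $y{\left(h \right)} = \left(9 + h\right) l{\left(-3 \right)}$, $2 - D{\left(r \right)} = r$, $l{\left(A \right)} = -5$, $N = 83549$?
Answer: $\frac{1}{83414} \approx 1.1988 \cdot 10^{-5}$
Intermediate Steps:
$D{\left(r \right)} = 2 - r$
$y{\left(h \right)} = -45 - 5 h$ ($y{\left(h \right)} = \left(9 + h\right) \left(-5\right) = -45 - 5 h$)
$\frac{1}{N + y{\left(D{\left(-16 \right)} \right)}} = \frac{1}{83549 - \left(45 + 5 \left(2 - -16\right)\right)} = \frac{1}{83549 - \left(45 + 5 \left(2 + 16\right)\right)} = \frac{1}{83549 - 135} = \frac{1}{83414}$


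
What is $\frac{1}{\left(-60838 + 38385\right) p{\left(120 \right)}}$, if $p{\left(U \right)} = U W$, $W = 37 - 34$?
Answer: $- \frac{1}{8083080} \approx -1.2372 \cdot 10^{-7}$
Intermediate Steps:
$W = 3$
$p{\left(U \right)} = 3 U$ ($p{\left(U \right)} = U 3 = 3 U$)
$\frac{1}{\left(-60838 + 38385\right) p{\left(120 \right)}} = \frac{1}{\left(-60838 + 38385\right) 3 \cdot 120} = \frac{1}{\left(-22453\right) 360} = \left(- \frac{1}{22453}\right) \frac{1}{360} = - \frac{1}{8083080}$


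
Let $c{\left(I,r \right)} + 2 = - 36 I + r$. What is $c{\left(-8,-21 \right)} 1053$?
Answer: $279045$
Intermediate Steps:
$c{\left(I,r \right)} = -2 + r - 36 I$ ($c{\left(I,r \right)} = -2 - \left(- r + 36 I\right) = -2 + r - 36 I$)
$c{\left(-8,-21 \right)} 1053 = \left(-2 - 21 - -288\right) 1053 = \left(-2 - 21 + 288\right) 1053 = 265 \cdot 1053 = 279045$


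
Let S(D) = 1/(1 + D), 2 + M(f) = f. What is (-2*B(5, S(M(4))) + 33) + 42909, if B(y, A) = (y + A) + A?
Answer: 128792/3 ≈ 42931.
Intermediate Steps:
M(f) = -2 + f
B(y, A) = y + 2*A (B(y, A) = (A + y) + A = y + 2*A)
(-2*B(5, S(M(4))) + 33) + 42909 = (-2*(5 + 2/(1 + (-2 + 4))) + 33) + 42909 = (-2*(5 + 2/(1 + 2)) + 33) + 42909 = (-2*(5 + 2/3) + 33) + 42909 = (-2*17/3 + 33) + 42909 = (-34/3 + 33) + 42909 = 65/3 + 42909 = 128792/3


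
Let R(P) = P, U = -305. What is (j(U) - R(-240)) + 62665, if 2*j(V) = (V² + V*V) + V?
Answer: 311555/2 ≈ 1.5578e+5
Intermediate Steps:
j(V) = V² + V/2 (j(V) = ((V² + V*V) + V)/2 = ((V² + V²) + V)/2 = (2*V² + V)/2 = (V + 2*V²)/2 = V² + V/2)
(j(U) - R(-240)) + 62665 = (-305*(½ - 305) - 1*(-240)) + 62665 = (-305*(-609/2) + 240) + 62665 = (185745/2 + 240) + 62665 = 186225/2 + 62665 = 311555/2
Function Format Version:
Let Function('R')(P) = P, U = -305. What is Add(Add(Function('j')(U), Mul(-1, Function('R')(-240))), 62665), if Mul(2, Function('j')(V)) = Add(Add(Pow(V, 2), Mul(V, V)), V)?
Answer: Rational(311555, 2) ≈ 1.5578e+5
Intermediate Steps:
Function('j')(V) = Add(Pow(V, 2), Mul(Rational(1, 2), V)) (Function('j')(V) = Mul(Rational(1, 2), Add(Add(Pow(V, 2), Mul(V, V)), V)) = Mul(Rational(1, 2), Add(Add(Pow(V, 2), Pow(V, 2)), V)) = Mul(Rational(1, 2), Add(Mul(2, Pow(V, 2)), V)) = Mul(Rational(1, 2), Add(V, Mul(2, Pow(V, 2)))) = Add(Pow(V, 2), Mul(Rational(1, 2), V)))
Add(Add(Function('j')(U), Mul(-1, Function('R')(-240))), 62665) = Add(Add(Mul(-305, Add(Rational(1, 2), -305)), Mul(-1, -240)), 62665) = Add(Add(Mul(-305, Rational(-609, 2)), 240), 62665) = Add(Add(Rational(185745, 2), 240), 62665) = Add(Rational(186225, 2), 62665) = Rational(311555, 2)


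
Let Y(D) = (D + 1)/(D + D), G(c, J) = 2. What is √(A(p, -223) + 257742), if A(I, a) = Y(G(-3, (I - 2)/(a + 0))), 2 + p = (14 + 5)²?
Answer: √1030971/2 ≈ 507.68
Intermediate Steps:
p = 359 (p = -2 + (14 + 5)² = -2 + 19² = -2 + 361 = 359)
Y(D) = (1 + D)/(2*D) (Y(D) = (1 + D)/((2*D)) = (1 + D)*(1/(2*D)) = (1 + D)/(2*D))
A(I, a) = ¾ (A(I, a) = (½)*(1 + 2)/2 = (½)*(½)*3 = ¾)
√(A(p, -223) + 257742) = √(¾ + 257742) = √(1030971/4) = √1030971/2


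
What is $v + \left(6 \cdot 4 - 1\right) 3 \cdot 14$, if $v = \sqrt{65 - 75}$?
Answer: $966 + i \sqrt{10} \approx 966.0 + 3.1623 i$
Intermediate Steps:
$v = i \sqrt{10}$ ($v = \sqrt{-10} = i \sqrt{10} \approx 3.1623 i$)
$v + \left(6 \cdot 4 - 1\right) 3 \cdot 14 = i \sqrt{10} + \left(6 \cdot 4 - 1\right) 3 \cdot 14 = i \sqrt{10} + \left(24 - 1\right) 42 = i \sqrt{10} + 23 \cdot 42 = i \sqrt{10} + 966 = 966 + i \sqrt{10}$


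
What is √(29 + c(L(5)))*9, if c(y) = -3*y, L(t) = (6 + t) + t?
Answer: 9*I*√19 ≈ 39.23*I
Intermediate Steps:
L(t) = 6 + 2*t
√(29 + c(L(5)))*9 = √(29 - 3*(6 + 2*5))*9 = √(29 - 3*(6 + 10))*9 = √(29 - 3*16)*9 = √(29 - 48)*9 = √(-19)*9 = (I*√19)*9 = 9*I*√19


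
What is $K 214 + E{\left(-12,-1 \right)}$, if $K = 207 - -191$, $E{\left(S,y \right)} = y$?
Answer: $85171$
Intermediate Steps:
$K = 398$ ($K = 207 + 191 = 398$)
$K 214 + E{\left(-12,-1 \right)} = 398 \cdot 214 - 1 = 85172 - 1 = 85171$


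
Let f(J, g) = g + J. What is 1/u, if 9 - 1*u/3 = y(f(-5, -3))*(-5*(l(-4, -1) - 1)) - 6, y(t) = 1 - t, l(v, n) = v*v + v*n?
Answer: 1/2610 ≈ 0.00038314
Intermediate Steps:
l(v, n) = v² + n*v
f(J, g) = J + g
u = 2610 (u = 27 - 3*((1 - (-5 - 3))*(-5*(-4*(-1 - 4) - 1)) - 6) = 27 - 3*((1 - 1*(-8))*(-5*(-4*(-5) - 1)) - 6) = 27 - 3*((1 + 8)*(-5*(20 - 1)) - 6) = 27 - 3*(9*(-5*19) - 6) = 27 - 3*(9*(-95) - 6) = 27 - 3*(-855 - 6) = 27 - 3*(-861) = 27 + 2583 = 2610)
1/u = 1/2610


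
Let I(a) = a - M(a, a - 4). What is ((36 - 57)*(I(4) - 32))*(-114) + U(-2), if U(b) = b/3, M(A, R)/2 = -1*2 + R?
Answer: -172370/3 ≈ -57457.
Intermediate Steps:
M(A, R) = -4 + 2*R (M(A, R) = 2*(-1*2 + R) = 2*(-2 + R) = -4 + 2*R)
I(a) = 12 - a (I(a) = a - (-4 + 2*(a - 4)) = a - (-4 + 2*(-4 + a)) = a - (-4 + (-8 + 2*a)) = a - (-12 + 2*a) = a + (12 - 2*a) = 12 - a)
U(b) = b/3 (U(b) = b*(⅓) = b/3)
((36 - 57)*(I(4) - 32))*(-114) + U(-2) = ((36 - 57)*((12 - 1*4) - 32))*(-114) + (⅓)*(-2) = -21*((12 - 4) - 32)*(-114) - ⅔ = -21*(8 - 32)*(-114) - ⅔ = -21*(-24)*(-114) - ⅔ = 504*(-114) - ⅔ = -57456 - ⅔ = -172370/3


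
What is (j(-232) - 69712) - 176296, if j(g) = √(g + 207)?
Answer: -246008 + 5*I ≈ -2.4601e+5 + 5.0*I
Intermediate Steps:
j(g) = √(207 + g)
(j(-232) - 69712) - 176296 = (√(207 - 232) - 69712) - 176296 = (√(-25) - 69712) - 176296 = (5*I - 69712) - 176296 = (-69712 + 5*I) - 176296 = -246008 + 5*I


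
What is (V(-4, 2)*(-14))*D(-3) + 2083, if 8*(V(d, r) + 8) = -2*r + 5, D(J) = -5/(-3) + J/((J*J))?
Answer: 2230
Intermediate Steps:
D(J) = 5/3 + 1/J (D(J) = -5*(-⅓) + J/(J²) = 5/3 + J/J² = 5/3 + 1/J)
V(d, r) = -59/8 - r/4 (V(d, r) = -8 + (-2*r + 5)/8 = -8 + (5 - 2*r)/8 = -8 + (5/8 - r/4) = -59/8 - r/4)
(V(-4, 2)*(-14))*D(-3) + 2083 = ((-59/8 - ¼*2)*(-14))*(5/3 + 1/(-3)) + 2083 = ((-59/8 - ½)*(-14))*(5/3 - ⅓) + 2083 = -63/8*(-14)*(4/3) + 2083 = (441/4)*(4/3) + 2083 = 147 + 2083 = 2230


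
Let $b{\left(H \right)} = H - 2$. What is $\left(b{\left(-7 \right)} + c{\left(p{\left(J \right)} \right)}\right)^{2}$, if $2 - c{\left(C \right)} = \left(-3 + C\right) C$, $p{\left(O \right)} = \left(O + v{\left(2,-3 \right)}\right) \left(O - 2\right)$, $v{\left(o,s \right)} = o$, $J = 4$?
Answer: $13225$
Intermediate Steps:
$p{\left(O \right)} = \left(-2 + O\right) \left(2 + O\right)$ ($p{\left(O \right)} = \left(O + 2\right) \left(O - 2\right) = \left(2 + O\right) \left(-2 + O\right) = \left(-2 + O\right) \left(2 + O\right)$)
$c{\left(C \right)} = 2 - C \left(-3 + C\right)$ ($c{\left(C \right)} = 2 - \left(-3 + C\right) C = 2 - C \left(-3 + C\right)$)
$b{\left(H \right)} = -2 + H$
$\left(b{\left(-7 \right)} + c{\left(p{\left(J \right)} \right)}\right)^{2} = \left(\left(-2 - 7\right) + \left(2 - \left(-4 + 4^{2}\right)^{2} + 3 \left(-4 + 4^{2}\right)\right)\right)^{2} = \left(-9 + \left(2 - \left(-4 + 16\right)^{2} + 3 \left(-4 + 16\right)\right)\right)^{2} = \left(-9 + \left(2 - 12^{2} + 3 \cdot 12\right)\right)^{2} = \left(-9 + \left(2 - 144 + 36\right)\right)^{2} = \left(-9 - 106\right)^{2} = \left(-115\right)^{2} = 13225$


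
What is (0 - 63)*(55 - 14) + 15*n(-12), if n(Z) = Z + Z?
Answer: -2943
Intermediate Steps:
n(Z) = 2*Z
(0 - 63)*(55 - 14) + 15*n(-12) = (0 - 63)*(55 - 14) + 15*(2*(-12)) = -63*41 + 15*(-24) = -2583 - 360 = -2943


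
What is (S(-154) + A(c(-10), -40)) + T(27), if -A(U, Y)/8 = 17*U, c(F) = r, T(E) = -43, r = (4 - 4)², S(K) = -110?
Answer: -153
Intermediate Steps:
r = 0 (r = 0² = 0)
c(F) = 0
A(U, Y) = -136*U
(S(-154) + A(c(-10), -40)) + T(27) = (-110 - 136*0) - 43 = (-110 + 0) - 43 = -110 - 43 = -153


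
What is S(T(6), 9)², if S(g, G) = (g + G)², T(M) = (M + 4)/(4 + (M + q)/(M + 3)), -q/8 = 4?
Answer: 104976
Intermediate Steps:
q = -32 (q = -8*4 = -32)
T(M) = (4 + M)/(4 + (-32 + M)/(3 + M)) (T(M) = (M + 4)/(4 + (M - 32)/(M + 3)) = (4 + M)/(4 + (-32 + M)/(3 + M)))
S(g, G) = (G + g)²
S(T(6), 9)² = ((9 + (12 + 6² + 7*6)/(5*(-4 + 6)))²)² = ((9 + (⅕)*(12 + 36 + 42)/2)²)² = ((9 + (⅕)*(½)*90)²)² = ((9 + 9)²)² = (18²)² = 324² = 104976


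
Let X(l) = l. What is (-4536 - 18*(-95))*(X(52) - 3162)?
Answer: 8788860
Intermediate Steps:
(-4536 - 18*(-95))*(X(52) - 3162) = (-4536 - 18*(-95))*(52 - 3162) = (-4536 + 1710)*(-3110) = -2826*(-3110) = 8788860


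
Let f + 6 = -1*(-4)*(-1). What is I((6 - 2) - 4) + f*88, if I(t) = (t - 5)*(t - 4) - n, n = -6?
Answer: -854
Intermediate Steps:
I(t) = 6 + (-5 + t)*(-4 + t) (I(t) = (t - 5)*(t - 4) - 1*(-6) = (-5 + t)*(-4 + t) + 6 = 6 + (-5 + t)*(-4 + t))
f = -10 (f = -6 - 1*(-4)*(-1) = -6 + 4*(-1) = -6 - 4 = -10)
I((6 - 2) - 4) + f*88 = (26 + ((6 - 2) - 4)² - 9*((6 - 2) - 4)) - 10*88 = (26 + (4 - 4)² - 9*(4 - 4)) - 880 = (26 + 0² - 9*0) - 880 = (26 + 0 + 0) - 880 = 26 - 880 = -854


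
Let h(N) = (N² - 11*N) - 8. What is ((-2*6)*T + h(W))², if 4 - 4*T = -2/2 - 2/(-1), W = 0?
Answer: 289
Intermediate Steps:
T = ¾ (T = 1 - (-2/2 - 2/(-1))/4 = 1 - (-2*½ - 2*(-1))/4 = 1 - (-1 + 2)/4 = 1 - ¼*1 = 1 - ¼ = ¾ ≈ 0.75000)
h(N) = -8 + N² - 11*N
((-2*6)*T + h(W))² = (-2*6*(¾) + (-8 + 0² - 11*0))² = (-12*¾ + (-8 + 0 + 0))² = (-9 - 8)² = (-17)² = 289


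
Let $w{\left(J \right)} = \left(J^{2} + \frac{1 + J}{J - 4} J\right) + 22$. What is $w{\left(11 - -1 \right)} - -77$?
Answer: $\frac{525}{2} \approx 262.5$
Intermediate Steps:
$w{\left(J \right)} = 22 + J^{2} + \frac{J \left(1 + J\right)}{-4 + J}$ ($w{\left(J \right)} = \left(J^{2} + \frac{1 + J}{-4 + J} J\right) + 22 = \left(J^{2} + \frac{J \left(1 + J\right)}{-4 + J}\right) + 22 = 22 + J^{2} + \frac{J \left(1 + J\right)}{-4 + J}$)
$w{\left(11 - -1 \right)} - -77 = \frac{-88 + \left(11 - -1\right)^{3} - 3 \left(11 - -1\right)^{2} + 23 \left(11 - -1\right)}{-4 + \left(11 - -1\right)} - -77 = \frac{-88 + \left(11 + 1\right)^{3} - 3 \left(11 + 1\right)^{2} + 23 \left(11 + 1\right)}{-4 + \left(11 + 1\right)} + 77 = \frac{-88 + 12^{3} - 3 \cdot 12^{2} + 23 \cdot 12}{-4 + 12} + 77 = \frac{-88 + 1728 - 432 + 276}{8} + 77 = \frac{1}{8} \cdot 1484 + 77 = \frac{371}{2} + 77 = \frac{525}{2}$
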